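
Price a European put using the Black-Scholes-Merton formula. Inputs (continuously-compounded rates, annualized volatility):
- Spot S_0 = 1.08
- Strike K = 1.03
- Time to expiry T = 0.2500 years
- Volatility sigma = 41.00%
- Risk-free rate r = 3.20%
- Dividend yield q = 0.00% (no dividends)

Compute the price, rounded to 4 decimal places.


Answer: Price = 0.0598

Derivation:
d1 = (ln(S/K) + (r - q + 0.5*sigma^2) * T) / (sigma * sqrt(T)) = 0.37275482
d2 = d1 - sigma * sqrt(T) = 0.16775482
exp(-rT) = 0.99203191; exp(-qT) = 1.00000000
P = K * exp(-rT) * N(-d2) - S_0 * exp(-qT) * N(-d1)
N(-d1) = 0.35466546; N(-d2) = 0.43338808
P = 1.0300 * 0.99203191 * 0.43338808 - 1.0800 * 1.00000000 * 0.35466546 = 0.0598


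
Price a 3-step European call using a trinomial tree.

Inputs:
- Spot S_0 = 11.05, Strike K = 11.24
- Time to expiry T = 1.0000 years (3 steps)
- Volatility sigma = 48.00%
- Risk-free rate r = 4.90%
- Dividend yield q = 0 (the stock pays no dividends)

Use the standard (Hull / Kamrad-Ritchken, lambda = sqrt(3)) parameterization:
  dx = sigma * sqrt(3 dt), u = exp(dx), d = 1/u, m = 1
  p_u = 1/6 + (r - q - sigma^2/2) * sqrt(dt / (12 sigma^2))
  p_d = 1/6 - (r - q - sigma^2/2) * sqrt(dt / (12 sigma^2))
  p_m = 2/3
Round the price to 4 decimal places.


Answer: Price = V(0,0) = 2.0738

Derivation:
dt = T/N = 0.333333; dx = sigma*sqrt(3*dt) = 0.480000
u = exp(dx) = 1.616074; d = 1/u = 0.618783
p_u = 0.143681, p_m = 0.666667, p_d = 0.189653
Discount per step: exp(-r*dt) = 0.983799
Stock lattice S(k, j) with j the centered position index:
  k=0: S(0,+0) = 11.0500
  k=1: S(1,-1) = 6.8376; S(1,+0) = 11.0500; S(1,+1) = 17.8576
  k=2: S(2,-2) = 4.2310; S(2,-1) = 6.8376; S(2,+0) = 11.0500; S(2,+1) = 17.8576; S(2,+2) = 28.8592
  k=3: S(3,-3) = 2.6181; S(3,-2) = 4.2310; S(3,-1) = 6.8376; S(3,+0) = 11.0500; S(3,+1) = 17.8576; S(3,+2) = 28.8592; S(3,+3) = 46.6387
Terminal payoffs V(N, j) = max(S_T - K, 0):
  V(3,-3) = 0.000000; V(3,-2) = 0.000000; V(3,-1) = 0.000000; V(3,+0) = 0.000000; V(3,+1) = 6.617622; V(3,+2) = 17.619246; V(3,+3) = 35.398689
Backward induction: V(k, j) = exp(-r*dt) * [p_u * V(k+1, j+1) + p_m * V(k+1, j) + p_d * V(k+1, j-1)]
  V(2,-2) = exp(-r*dt) * [p_u*0.000000 + p_m*0.000000 + p_d*0.000000] = 0.000000
  V(2,-1) = exp(-r*dt) * [p_u*0.000000 + p_m*0.000000 + p_d*0.000000] = 0.000000
  V(2,+0) = exp(-r*dt) * [p_u*6.617622 + p_m*0.000000 + p_d*0.000000] = 0.935420
  V(2,+1) = exp(-r*dt) * [p_u*17.619246 + p_m*6.617622 + p_d*0.000000] = 6.830805
  V(2,+2) = exp(-r*dt) * [p_u*35.398689 + p_m*17.619246 + p_d*6.617622] = 17.794291
  V(1,-1) = exp(-r*dt) * [p_u*0.935420 + p_m*0.000000 + p_d*0.000000] = 0.132224
  V(1,+0) = exp(-r*dt) * [p_u*6.830805 + p_m*0.935420 + p_d*0.000000] = 1.579064
  V(1,+1) = exp(-r*dt) * [p_u*17.794291 + p_m*6.830805 + p_d*0.935420] = 7.169899
  V(0,+0) = exp(-r*dt) * [p_u*7.169899 + p_m*1.579064 + p_d*0.132224] = 2.073811


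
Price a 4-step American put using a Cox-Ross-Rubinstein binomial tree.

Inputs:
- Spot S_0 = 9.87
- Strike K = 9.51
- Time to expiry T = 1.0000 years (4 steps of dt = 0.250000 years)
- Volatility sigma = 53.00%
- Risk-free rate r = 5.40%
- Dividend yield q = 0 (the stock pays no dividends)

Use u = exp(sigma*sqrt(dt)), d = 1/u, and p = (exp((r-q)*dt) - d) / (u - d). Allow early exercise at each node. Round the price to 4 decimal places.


dt = T/N = 0.250000
u = exp(sigma*sqrt(dt)) = 1.303431; d = 1/u = 0.767206
p = (exp((r-q)*dt) - d) / (u - d) = 0.459482
Discount per step: exp(-r*dt) = 0.986591
Stock lattice S(k, i) with i counting down-moves:
  k=0: S(0,0) = 9.8700
  k=1: S(1,0) = 12.8649; S(1,1) = 7.5723
  k=2: S(2,0) = 16.7685; S(2,1) = 9.8700; S(2,2) = 5.8095
  k=3: S(3,0) = 21.8565; S(3,1) = 12.8649; S(3,2) = 7.5723; S(3,3) = 4.4571
  k=4: S(4,0) = 28.4885; S(4,1) = 16.7685; S(4,2) = 9.8700; S(4,3) = 5.8095; S(4,4) = 3.4195
Terminal payoffs V(N, i) = max(K - S_T, 0):
  V(4,0) = 0.000000; V(4,1) = 0.000000; V(4,2) = 0.000000; V(4,3) = 3.700469; V(4,4) = 6.090481
Backward induction: V(k, i) = exp(-r*dt) * [p * V(k+1, i) + (1-p) * V(k+1, i+1)]; then take max(V_cont, immediate exercise) for American.
  V(3,0) = exp(-r*dt) * [p*0.000000 + (1-p)*0.000000] = 0.000000; exercise = 0.000000; V(3,0) = max -> 0.000000
  V(3,1) = exp(-r*dt) * [p*0.000000 + (1-p)*0.000000] = 0.000000; exercise = 0.000000; V(3,1) = max -> 0.000000
  V(3,2) = exp(-r*dt) * [p*0.000000 + (1-p)*3.700469] = 1.973350; exercise = 1.937677; V(3,2) = max -> 1.973350
  V(3,3) = exp(-r*dt) * [p*3.700469 + (1-p)*6.090481] = 4.925371; exercise = 5.052893; V(3,3) = max -> 5.052893
  V(2,0) = exp(-r*dt) * [p*0.000000 + (1-p)*0.000000] = 0.000000; exercise = 0.000000; V(2,0) = max -> 0.000000
  V(2,1) = exp(-r*dt) * [p*0.000000 + (1-p)*1.973350] = 1.052329; exercise = 0.000000; V(2,1) = max -> 1.052329
  V(2,2) = exp(-r*dt) * [p*1.973350 + (1-p)*5.052893] = 3.589118; exercise = 3.700469; V(2,2) = max -> 3.700469
  V(1,0) = exp(-r*dt) * [p*0.000000 + (1-p)*1.052329] = 0.561176; exercise = 0.000000; V(1,0) = max -> 0.561176
  V(1,1) = exp(-r*dt) * [p*1.052329 + (1-p)*3.700469] = 2.450393; exercise = 1.937677; V(1,1) = max -> 2.450393
  V(0,0) = exp(-r*dt) * [p*0.561176 + (1-p)*2.450393] = 1.561114; exercise = 0.000000; V(0,0) = max -> 1.561114

Answer: Price = V(0,0) = 1.5611


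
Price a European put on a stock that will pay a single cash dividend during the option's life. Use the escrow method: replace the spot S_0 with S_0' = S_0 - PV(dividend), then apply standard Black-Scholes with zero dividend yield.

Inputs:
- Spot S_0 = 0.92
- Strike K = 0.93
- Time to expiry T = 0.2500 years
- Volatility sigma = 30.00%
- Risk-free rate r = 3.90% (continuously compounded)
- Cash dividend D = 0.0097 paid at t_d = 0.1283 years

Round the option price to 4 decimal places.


Answer: Price = 0.0602

Derivation:
PV(D) = D * exp(-r * t_d) = 0.0097 * 0.99500880 = 0.00965159
S_0' = S_0 - PV(D) = 0.9200 - 0.00965159 = 0.91034841
d1 = (ln(S_0'/K) + (r + sigma^2/2)*T) / (sigma*sqrt(T)) = -0.00238124
d2 = d1 - sigma*sqrt(T) = -0.15238124
exp(-rT) = 0.99029738
N(-d1) = 0.50094998; N(-d2) = 0.56055688
P = K * exp(-rT) * N(-d2) - S_0' * N(-d1) = 0.9300 * 0.99029738 * 0.56055688 - 0.91034841 * 0.50094998 = 0.0602


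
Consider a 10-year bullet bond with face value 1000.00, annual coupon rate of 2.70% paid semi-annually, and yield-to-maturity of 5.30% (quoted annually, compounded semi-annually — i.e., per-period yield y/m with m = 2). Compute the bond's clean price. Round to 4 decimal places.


Answer: Price = 800.1831

Derivation:
Coupon per period c = face * coupon_rate / m = 13.500000
Periods per year m = 2; per-period yield y/m = 0.026500
Number of cashflows N = 20
Cashflows (t years, CF_t, discount factor 1/(1+y/m)^(m*t), PV):
  t = 0.5000: CF_t = 13.500000, DF = 0.974184, PV = 13.151486
  t = 1.0000: CF_t = 13.500000, DF = 0.949035, PV = 12.811968
  t = 1.5000: CF_t = 13.500000, DF = 0.924535, PV = 12.481216
  t = 2.0000: CF_t = 13.500000, DF = 0.900667, PV = 12.159003
  t = 2.5000: CF_t = 13.500000, DF = 0.877415, PV = 11.845107
  t = 3.0000: CF_t = 13.500000, DF = 0.854764, PV = 11.539315
  t = 3.5000: CF_t = 13.500000, DF = 0.832698, PV = 11.241418
  t = 4.0000: CF_t = 13.500000, DF = 0.811201, PV = 10.951211
  t = 4.5000: CF_t = 13.500000, DF = 0.790259, PV = 10.668496
  t = 5.0000: CF_t = 13.500000, DF = 0.769858, PV = 10.393079
  t = 5.5000: CF_t = 13.500000, DF = 0.749983, PV = 10.124773
  t = 6.0000: CF_t = 13.500000, DF = 0.730622, PV = 9.863393
  t = 6.5000: CF_t = 13.500000, DF = 0.711760, PV = 9.608761
  t = 7.0000: CF_t = 13.500000, DF = 0.693385, PV = 9.360702
  t = 7.5000: CF_t = 13.500000, DF = 0.675485, PV = 9.119047
  t = 8.0000: CF_t = 13.500000, DF = 0.658047, PV = 8.883631
  t = 8.5000: CF_t = 13.500000, DF = 0.641059, PV = 8.654292
  t = 9.0000: CF_t = 13.500000, DF = 0.624509, PV = 8.430874
  t = 9.5000: CF_t = 13.500000, DF = 0.608387, PV = 8.213224
  t = 10.0000: CF_t = 1013.500000, DF = 0.592681, PV = 600.682084
Price P = sum_t PV_t = 800.183079


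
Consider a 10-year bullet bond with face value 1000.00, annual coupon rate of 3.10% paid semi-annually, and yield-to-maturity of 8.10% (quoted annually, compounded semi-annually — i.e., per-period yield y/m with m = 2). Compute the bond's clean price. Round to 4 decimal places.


Coupon per period c = face * coupon_rate / m = 15.500000
Periods per year m = 2; per-period yield y/m = 0.040500
Number of cashflows N = 20
Cashflows (t years, CF_t, discount factor 1/(1+y/m)^(m*t), PV):
  t = 0.5000: CF_t = 15.500000, DF = 0.961076, PV = 14.896684
  t = 1.0000: CF_t = 15.500000, DF = 0.923668, PV = 14.316852
  t = 1.5000: CF_t = 15.500000, DF = 0.887715, PV = 13.759588
  t = 2.0000: CF_t = 15.500000, DF = 0.853162, PV = 13.224016
  t = 2.5000: CF_t = 15.500000, DF = 0.819954, PV = 12.709290
  t = 3.0000: CF_t = 15.500000, DF = 0.788039, PV = 12.214598
  t = 3.5000: CF_t = 15.500000, DF = 0.757365, PV = 11.739162
  t = 4.0000: CF_t = 15.500000, DF = 0.727886, PV = 11.282232
  t = 4.5000: CF_t = 15.500000, DF = 0.699554, PV = 10.843087
  t = 5.0000: CF_t = 15.500000, DF = 0.672325, PV = 10.421035
  t = 5.5000: CF_t = 15.500000, DF = 0.646156, PV = 10.015411
  t = 6.0000: CF_t = 15.500000, DF = 0.621005, PV = 9.625575
  t = 6.5000: CF_t = 15.500000, DF = 0.596833, PV = 9.250913
  t = 7.0000: CF_t = 15.500000, DF = 0.573602, PV = 8.890834
  t = 7.5000: CF_t = 15.500000, DF = 0.551276, PV = 8.544771
  t = 8.0000: CF_t = 15.500000, DF = 0.529818, PV = 8.212178
  t = 8.5000: CF_t = 15.500000, DF = 0.509196, PV = 7.892530
  t = 9.0000: CF_t = 15.500000, DF = 0.489376, PV = 7.585325
  t = 9.5000: CF_t = 15.500000, DF = 0.470328, PV = 7.290077
  t = 10.0000: CF_t = 1015.500000, DF = 0.452021, PV = 459.027006
Price P = sum_t PV_t = 661.741164

Answer: Price = 661.7412


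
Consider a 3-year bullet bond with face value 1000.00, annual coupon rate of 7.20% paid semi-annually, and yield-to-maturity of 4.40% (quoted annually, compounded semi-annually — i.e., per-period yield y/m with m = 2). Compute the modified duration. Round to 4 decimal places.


Answer: Modified duration = 2.7024

Derivation:
Coupon per period c = face * coupon_rate / m = 36.000000
Periods per year m = 2; per-period yield y/m = 0.022000
Number of cashflows N = 6
Cashflows (t years, CF_t, discount factor 1/(1+y/m)^(m*t), PV):
  t = 0.5000: CF_t = 36.000000, DF = 0.978474, PV = 35.225049
  t = 1.0000: CF_t = 36.000000, DF = 0.957411, PV = 34.466780
  t = 1.5000: CF_t = 36.000000, DF = 0.936801, PV = 33.724833
  t = 2.0000: CF_t = 36.000000, DF = 0.916635, PV = 32.998859
  t = 2.5000: CF_t = 36.000000, DF = 0.896903, PV = 32.288511
  t = 3.0000: CF_t = 1036.000000, DF = 0.877596, PV = 909.189435
Price P = sum_t PV_t = 1077.893467
First compute Macaulay numerator sum_t t * PV_t:
  t * PV_t at t = 0.5000: 17.612524
  t * PV_t at t = 1.0000: 34.466780
  t * PV_t at t = 1.5000: 50.587250
  t * PV_t at t = 2.0000: 65.997717
  t * PV_t at t = 2.5000: 80.721278
  t * PV_t at t = 3.0000: 2727.568306
Macaulay duration D = 2976.953856 / 1077.893467 = 2.761826
Modified duration = D / (1 + y/m) = 2.761826 / (1 + 0.022000) = 2.702373


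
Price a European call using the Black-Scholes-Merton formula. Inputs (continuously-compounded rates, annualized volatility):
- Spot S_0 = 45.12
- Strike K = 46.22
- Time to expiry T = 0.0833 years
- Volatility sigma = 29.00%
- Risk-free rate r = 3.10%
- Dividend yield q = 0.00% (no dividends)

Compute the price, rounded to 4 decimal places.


d1 = (ln(S/K) + (r - q + 0.5*sigma^2) * T) / (sigma * sqrt(T)) = -0.21507931
d2 = d1 - sigma * sqrt(T) = -0.29877835
exp(-rT) = 0.99742103; exp(-qT) = 1.00000000
C = S_0 * exp(-qT) * N(d1) - K * exp(-rT) * N(d2)
N(d1) = 0.41485274; N(d2) = 0.38255458
C = 45.1200 * 1.00000000 * 0.41485274 - 46.2200 * 0.99742103 * 0.38255458 = 1.0821

Answer: Price = 1.0821


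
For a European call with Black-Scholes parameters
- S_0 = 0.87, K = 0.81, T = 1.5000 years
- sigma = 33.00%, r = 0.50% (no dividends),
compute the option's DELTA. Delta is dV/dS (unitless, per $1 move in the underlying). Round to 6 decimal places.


Answer: Delta = 0.654481

Derivation:
d1 = 0.3974457042; d2 = -0.0067201034
phi(d1) = 0.3686453983; exp(-qT) = 1.0000000000; exp(-rT) = 0.9925280548
N(d1) = 0.6544805910
Delta = exp(-qT) * N(d1) = 1.0000000000 * 0.6544805910 = 0.654481


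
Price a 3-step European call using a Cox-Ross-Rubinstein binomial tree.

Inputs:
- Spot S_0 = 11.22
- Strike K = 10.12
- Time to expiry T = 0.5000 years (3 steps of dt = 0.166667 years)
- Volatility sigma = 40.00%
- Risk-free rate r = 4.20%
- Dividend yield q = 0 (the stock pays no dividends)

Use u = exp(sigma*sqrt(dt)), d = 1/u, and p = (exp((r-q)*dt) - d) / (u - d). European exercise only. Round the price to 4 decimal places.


Answer: Price = V(0,0) = 1.9803

Derivation:
dt = T/N = 0.166667
u = exp(sigma*sqrt(dt)) = 1.177389; d = 1/u = 0.849337
p = (exp((r-q)*dt) - d) / (u - d) = 0.480679
Discount per step: exp(-r*dt) = 0.993024
Stock lattice S(k, i) with i counting down-moves:
  k=0: S(0,0) = 11.2200
  k=1: S(1,0) = 13.2103; S(1,1) = 9.5296
  k=2: S(2,0) = 15.5537; S(2,1) = 11.2200; S(2,2) = 8.0938
  k=3: S(3,0) = 18.3127; S(3,1) = 13.2103; S(3,2) = 9.5296; S(3,3) = 6.8744
Terminal payoffs V(N, i) = max(S_T - K, 0):
  V(3,0) = 8.192719; V(3,1) = 3.090305; V(3,2) = 0.000000; V(3,3) = 0.000000
Backward induction: V(k, i) = exp(-r*dt) * [p * V(k+1, i) + (1-p) * V(k+1, i+1)].
  V(2,0) = exp(-r*dt) * [p*8.192719 + (1-p)*3.090305] = 5.504261
  V(2,1) = exp(-r*dt) * [p*3.090305 + (1-p)*0.000000] = 1.475082
  V(2,2) = exp(-r*dt) * [p*0.000000 + (1-p)*0.000000] = 0.000000
  V(1,0) = exp(-r*dt) * [p*5.504261 + (1-p)*1.475082] = 3.388023
  V(1,1) = exp(-r*dt) * [p*1.475082 + (1-p)*0.000000] = 0.704094
  V(0,0) = exp(-r*dt) * [p*3.388023 + (1-p)*0.704094] = 1.980290


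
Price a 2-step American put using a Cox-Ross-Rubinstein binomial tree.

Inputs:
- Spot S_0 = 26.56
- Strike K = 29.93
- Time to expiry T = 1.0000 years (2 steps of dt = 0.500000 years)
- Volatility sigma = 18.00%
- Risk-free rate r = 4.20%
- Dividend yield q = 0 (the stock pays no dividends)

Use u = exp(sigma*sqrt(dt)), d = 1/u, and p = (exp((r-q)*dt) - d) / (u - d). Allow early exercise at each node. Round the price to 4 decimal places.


dt = T/N = 0.500000
u = exp(sigma*sqrt(dt)) = 1.135734; d = 1/u = 0.880488
p = (exp((r-q)*dt) - d) / (u - d) = 0.551367
Discount per step: exp(-r*dt) = 0.979219
Stock lattice S(k, i) with i counting down-moves:
  k=0: S(0,0) = 26.5600
  k=1: S(1,0) = 30.1651; S(1,1) = 23.3858
  k=2: S(2,0) = 34.2595; S(2,1) = 26.5600; S(2,2) = 20.5909
Terminal payoffs V(N, i) = max(K - S_T, 0):
  V(2,0) = 0.000000; V(2,1) = 3.370000; V(2,2) = 9.339128
Backward induction: V(k, i) = exp(-r*dt) * [p * V(k+1, i) + (1-p) * V(k+1, i+1)]; then take max(V_cont, immediate exercise) for American.
  V(1,0) = exp(-r*dt) * [p*0.000000 + (1-p)*3.370000] = 1.480476; exercise = 0.000000; V(1,0) = max -> 1.480476
  V(1,1) = exp(-r*dt) * [p*3.370000 + (1-p)*9.339128] = 5.922268; exercise = 6.544244; V(1,1) = max -> 6.544244
  V(0,0) = exp(-r*dt) * [p*1.480476 + (1-p)*6.544244] = 3.674276; exercise = 3.370000; V(0,0) = max -> 3.674276

Answer: Price = V(0,0) = 3.6743


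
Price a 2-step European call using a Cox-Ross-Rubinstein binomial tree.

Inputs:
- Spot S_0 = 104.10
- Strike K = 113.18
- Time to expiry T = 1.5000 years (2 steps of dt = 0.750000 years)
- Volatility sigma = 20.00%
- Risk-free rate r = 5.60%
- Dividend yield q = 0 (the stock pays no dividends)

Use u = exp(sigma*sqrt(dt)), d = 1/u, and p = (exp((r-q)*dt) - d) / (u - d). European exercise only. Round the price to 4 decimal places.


dt = T/N = 0.750000
u = exp(sigma*sqrt(dt)) = 1.189110; d = 1/u = 0.840965
p = (exp((r-q)*dt) - d) / (u - d) = 0.580015
Discount per step: exp(-r*dt) = 0.958870
Stock lattice S(k, i) with i counting down-moves:
  k=0: S(0,0) = 104.1000
  k=1: S(1,0) = 123.7863; S(1,1) = 87.5445
  k=2: S(2,0) = 147.1956; S(2,1) = 104.1000; S(2,2) = 73.6218
Terminal payoffs V(N, i) = max(S_T - K, 0):
  V(2,0) = 34.015574; V(2,1) = 0.000000; V(2,2) = 0.000000
Backward induction: V(k, i) = exp(-r*dt) * [p * V(k+1, i) + (1-p) * V(k+1, i+1)].
  V(1,0) = exp(-r*dt) * [p*34.015574 + (1-p)*0.000000] = 18.918075
  V(1,1) = exp(-r*dt) * [p*0.000000 + (1-p)*0.000000] = 0.000000
  V(0,0) = exp(-r*dt) * [p*18.918075 + (1-p)*0.000000] = 10.521462

Answer: Price = V(0,0) = 10.5215


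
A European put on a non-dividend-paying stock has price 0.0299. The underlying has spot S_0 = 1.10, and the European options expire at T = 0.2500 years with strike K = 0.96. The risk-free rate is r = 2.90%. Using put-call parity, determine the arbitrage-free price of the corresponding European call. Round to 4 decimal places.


Answer: Call price = 0.1768

Derivation:
Put-call parity: C - P = S_0 * exp(-qT) - K * exp(-rT).
S_0 * exp(-qT) = 1.1000 * 1.00000000 = 1.10000000
K * exp(-rT) = 0.9600 * 0.99277622 = 0.95306517
C = P + S*exp(-qT) - K*exp(-rT)
C = 0.0299 + 1.10000000 - 0.95306517 = 0.1768


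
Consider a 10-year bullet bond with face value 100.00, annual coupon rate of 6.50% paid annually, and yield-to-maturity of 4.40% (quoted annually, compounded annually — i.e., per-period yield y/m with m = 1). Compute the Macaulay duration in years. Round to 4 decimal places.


Coupon per period c = face * coupon_rate / m = 6.500000
Periods per year m = 1; per-period yield y/m = 0.044000
Number of cashflows N = 10
Cashflows (t years, CF_t, discount factor 1/(1+y/m)^(m*t), PV):
  t = 1.0000: CF_t = 6.500000, DF = 0.957854, PV = 6.226054
  t = 2.0000: CF_t = 6.500000, DF = 0.917485, PV = 5.963653
  t = 3.0000: CF_t = 6.500000, DF = 0.878817, PV = 5.712311
  t = 4.0000: CF_t = 6.500000, DF = 0.841779, PV = 5.471562
  t = 5.0000: CF_t = 6.500000, DF = 0.806302, PV = 5.240960
  t = 6.0000: CF_t = 6.500000, DF = 0.772320, PV = 5.020077
  t = 7.0000: CF_t = 6.500000, DF = 0.739770, PV = 4.808503
  t = 8.0000: CF_t = 6.500000, DF = 0.708592, PV = 4.605846
  t = 9.0000: CF_t = 6.500000, DF = 0.678728, PV = 4.411729
  t = 10.0000: CF_t = 106.500000, DF = 0.650122, PV = 69.238017
Price P = sum_t PV_t = 116.698712
Macaulay numerator sum_t t * PV_t:
  t * PV_t at t = 1.0000: 6.226054
  t * PV_t at t = 2.0000: 11.927306
  t * PV_t at t = 3.0000: 17.136934
  t * PV_t at t = 4.0000: 21.886250
  t * PV_t at t = 5.0000: 26.204801
  t * PV_t at t = 6.0000: 30.120461
  t * PV_t at t = 7.0000: 33.659519
  t * PV_t at t = 8.0000: 36.846764
  t * PV_t at t = 9.0000: 39.705565
  t * PV_t at t = 10.0000: 692.380170
Macaulay duration D = (sum_t t * PV_t) / P = 916.093823 / 116.698712 = 7.850077

Answer: Macaulay duration = 7.8501 years


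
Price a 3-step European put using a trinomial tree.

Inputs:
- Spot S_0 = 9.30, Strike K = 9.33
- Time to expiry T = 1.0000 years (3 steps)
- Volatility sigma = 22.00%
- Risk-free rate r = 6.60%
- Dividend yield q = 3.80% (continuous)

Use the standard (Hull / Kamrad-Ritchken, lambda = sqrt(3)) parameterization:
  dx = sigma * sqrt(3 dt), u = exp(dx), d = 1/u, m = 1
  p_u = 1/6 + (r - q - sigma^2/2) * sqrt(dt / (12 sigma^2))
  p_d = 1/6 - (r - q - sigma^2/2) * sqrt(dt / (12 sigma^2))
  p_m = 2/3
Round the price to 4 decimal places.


Answer: Price = V(0,0) = 0.6033

Derivation:
dt = T/N = 0.333333; dx = sigma*sqrt(3*dt) = 0.220000
u = exp(dx) = 1.246077; d = 1/u = 0.802519
p_u = 0.169545, p_m = 0.666667, p_d = 0.163788
Discount per step: exp(-r*dt) = 0.978240
Stock lattice S(k, j) with j the centered position index:
  k=0: S(0,+0) = 9.3000
  k=1: S(1,-1) = 7.4634; S(1,+0) = 9.3000; S(1,+1) = 11.5885
  k=2: S(2,-2) = 5.9895; S(2,-1) = 7.4634; S(2,+0) = 9.3000; S(2,+1) = 11.5885; S(2,+2) = 14.4402
  k=3: S(3,-3) = 4.8067; S(3,-2) = 5.9895; S(3,-1) = 7.4634; S(3,+0) = 9.3000; S(3,+1) = 11.5885; S(3,+2) = 14.4402; S(3,+3) = 17.9936
Terminal payoffs V(N, j) = max(K - S_T, 0):
  V(3,-3) = 4.523283; V(3,-2) = 3.340461; V(3,-1) = 1.866575; V(3,+0) = 0.030000; V(3,+1) = 0.000000; V(3,+2) = 0.000000; V(3,+3) = 0.000000
Backward induction: V(k, j) = exp(-r*dt) * [p_u * V(k+1, j+1) + p_m * V(k+1, j) + p_d * V(k+1, j-1)]
  V(2,-2) = exp(-r*dt) * [p_u*1.866575 + p_m*3.340461 + p_d*4.523283] = 3.212837
  V(2,-1) = exp(-r*dt) * [p_u*0.030000 + p_m*1.866575 + p_d*3.340461] = 1.757503
  V(2,+0) = exp(-r*dt) * [p_u*0.000000 + p_m*0.030000 + p_d*1.866575] = 0.318635
  V(2,+1) = exp(-r*dt) * [p_u*0.000000 + p_m*0.000000 + p_d*0.030000] = 0.004807
  V(2,+2) = exp(-r*dt) * [p_u*0.000000 + p_m*0.000000 + p_d*0.000000] = 0.000000
  V(1,-1) = exp(-r*dt) * [p_u*0.318635 + p_m*1.757503 + p_d*3.212837] = 1.713794
  V(1,+0) = exp(-r*dt) * [p_u*0.004807 + p_m*0.318635 + p_d*1.757503] = 0.490192
  V(1,+1) = exp(-r*dt) * [p_u*0.000000 + p_m*0.004807 + p_d*0.318635] = 0.054188
  V(0,+0) = exp(-r*dt) * [p_u*0.054188 + p_m*0.490192 + p_d*1.713794] = 0.603262


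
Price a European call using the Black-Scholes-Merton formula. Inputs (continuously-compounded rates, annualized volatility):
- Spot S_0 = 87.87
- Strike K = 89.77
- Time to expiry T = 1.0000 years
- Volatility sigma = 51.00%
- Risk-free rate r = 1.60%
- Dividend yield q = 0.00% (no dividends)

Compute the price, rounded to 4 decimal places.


d1 = (ln(S/K) + (r - q + 0.5*sigma^2) * T) / (sigma * sqrt(T)) = 0.24442668
d2 = d1 - sigma * sqrt(T) = -0.26557332
exp(-rT) = 0.98412732; exp(-qT) = 1.00000000
C = S_0 * exp(-qT) * N(d1) - K * exp(-rT) * N(d2)
N(d1) = 0.59654981; N(d2) = 0.39528392
C = 87.8700 * 1.00000000 * 0.59654981 - 89.7700 * 0.98412732 * 0.39528392 = 17.4974

Answer: Price = 17.4974


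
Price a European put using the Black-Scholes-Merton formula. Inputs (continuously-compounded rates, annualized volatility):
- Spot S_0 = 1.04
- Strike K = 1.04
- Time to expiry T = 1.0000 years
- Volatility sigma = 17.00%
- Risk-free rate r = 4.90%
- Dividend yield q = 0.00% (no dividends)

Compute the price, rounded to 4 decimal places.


Answer: Price = 0.0467

Derivation:
d1 = (ln(S/K) + (r - q + 0.5*sigma^2) * T) / (sigma * sqrt(T)) = 0.37323529
d2 = d1 - sigma * sqrt(T) = 0.20323529
exp(-rT) = 0.95218113; exp(-qT) = 1.00000000
P = K * exp(-rT) * N(-d2) - S_0 * exp(-qT) * N(-d1)
N(-d1) = 0.35448667; N(-d2) = 0.41947556
P = 1.0400 * 0.95218113 * 0.41947556 - 1.0400 * 1.00000000 * 0.35448667 = 0.0467


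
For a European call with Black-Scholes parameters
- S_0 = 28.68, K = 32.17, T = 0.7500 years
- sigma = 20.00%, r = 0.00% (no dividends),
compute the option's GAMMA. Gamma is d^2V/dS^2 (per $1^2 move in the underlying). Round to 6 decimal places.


Answer: Gamma = 0.068019

Derivation:
d1 = -0.5763937471; d2 = -0.7495988279
phi(d1) = 0.3378837394; exp(-qT) = 1.0000000000; exp(-rT) = 1.0000000000
Gamma = exp(-qT) * phi(d1) / (S * sigma * sqrt(T)) = 1.0000000000 * 0.3378837394 / (28.6800 * 0.2000 * 0.8660254038) = 0.068019


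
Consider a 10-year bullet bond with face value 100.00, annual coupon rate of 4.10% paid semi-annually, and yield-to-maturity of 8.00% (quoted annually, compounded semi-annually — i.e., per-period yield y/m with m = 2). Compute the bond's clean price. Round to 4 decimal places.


Answer: Price = 73.4989

Derivation:
Coupon per period c = face * coupon_rate / m = 2.050000
Periods per year m = 2; per-period yield y/m = 0.040000
Number of cashflows N = 20
Cashflows (t years, CF_t, discount factor 1/(1+y/m)^(m*t), PV):
  t = 0.5000: CF_t = 2.050000, DF = 0.961538, PV = 1.971154
  t = 1.0000: CF_t = 2.050000, DF = 0.924556, PV = 1.895340
  t = 1.5000: CF_t = 2.050000, DF = 0.888996, PV = 1.822443
  t = 2.0000: CF_t = 2.050000, DF = 0.854804, PV = 1.752349
  t = 2.5000: CF_t = 2.050000, DF = 0.821927, PV = 1.684951
  t = 3.0000: CF_t = 2.050000, DF = 0.790315, PV = 1.620145
  t = 3.5000: CF_t = 2.050000, DF = 0.759918, PV = 1.557832
  t = 4.0000: CF_t = 2.050000, DF = 0.730690, PV = 1.497915
  t = 4.5000: CF_t = 2.050000, DF = 0.702587, PV = 1.440303
  t = 5.0000: CF_t = 2.050000, DF = 0.675564, PV = 1.384907
  t = 5.5000: CF_t = 2.050000, DF = 0.649581, PV = 1.331641
  t = 6.0000: CF_t = 2.050000, DF = 0.624597, PV = 1.280424
  t = 6.5000: CF_t = 2.050000, DF = 0.600574, PV = 1.231177
  t = 7.0000: CF_t = 2.050000, DF = 0.577475, PV = 1.183824
  t = 7.5000: CF_t = 2.050000, DF = 0.555265, PV = 1.138292
  t = 8.0000: CF_t = 2.050000, DF = 0.533908, PV = 1.094512
  t = 8.5000: CF_t = 2.050000, DF = 0.513373, PV = 1.052415
  t = 9.0000: CF_t = 2.050000, DF = 0.493628, PV = 1.011938
  t = 9.5000: CF_t = 2.050000, DF = 0.474642, PV = 0.973017
  t = 10.0000: CF_t = 102.050000, DF = 0.456387, PV = 46.574288
Price P = sum_t PV_t = 73.498864


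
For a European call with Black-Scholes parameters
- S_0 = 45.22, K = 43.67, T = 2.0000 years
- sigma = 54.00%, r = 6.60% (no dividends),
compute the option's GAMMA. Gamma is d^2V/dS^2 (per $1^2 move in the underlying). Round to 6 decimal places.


Answer: Gamma = 0.009647

Derivation:
d1 = 0.6003573576; d2 = -0.1633179661
phi(d1) = 0.3331531411; exp(-qT) = 1.0000000000; exp(-rT) = 0.8763409951
Gamma = exp(-qT) * phi(d1) / (S * sigma * sqrt(T)) = 1.0000000000 * 0.3331531411 / (45.2200 * 0.5400 * 1.4142135624) = 0.009647


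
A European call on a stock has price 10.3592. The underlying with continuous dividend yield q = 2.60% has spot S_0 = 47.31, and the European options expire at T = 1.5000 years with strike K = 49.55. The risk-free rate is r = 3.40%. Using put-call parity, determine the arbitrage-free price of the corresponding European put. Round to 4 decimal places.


Put-call parity: C - P = S_0 * exp(-qT) - K * exp(-rT).
S_0 * exp(-qT) = 47.3100 * 0.96175071 = 45.50042605
K * exp(-rT) = 49.5500 * 0.95027867 = 47.08630812
P = C - S*exp(-qT) + K*exp(-rT)
P = 10.3592 - 45.50042605 + 47.08630812 = 11.9451

Answer: Put price = 11.9451


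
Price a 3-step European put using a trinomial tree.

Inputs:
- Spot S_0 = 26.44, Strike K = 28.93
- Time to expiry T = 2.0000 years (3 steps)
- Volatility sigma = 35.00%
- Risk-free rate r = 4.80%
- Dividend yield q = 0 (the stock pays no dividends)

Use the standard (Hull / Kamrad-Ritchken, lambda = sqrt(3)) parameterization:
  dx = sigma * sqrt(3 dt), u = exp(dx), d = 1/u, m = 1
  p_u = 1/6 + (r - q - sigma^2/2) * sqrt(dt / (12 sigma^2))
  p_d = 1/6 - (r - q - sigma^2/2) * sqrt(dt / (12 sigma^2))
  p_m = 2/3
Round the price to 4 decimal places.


dt = T/N = 0.666667; dx = sigma*sqrt(3*dt) = 0.494975
u = exp(dx) = 1.640457; d = 1/u = 0.609586
p_u = 0.157744, p_m = 0.666667, p_d = 0.175590
Discount per step: exp(-r*dt) = 0.968507
Stock lattice S(k, j) with j the centered position index:
  k=0: S(0,+0) = 26.4400
  k=1: S(1,-1) = 16.1175; S(1,+0) = 26.4400; S(1,+1) = 43.3737
  k=2: S(2,-2) = 9.8250; S(2,-1) = 16.1175; S(2,+0) = 26.4400; S(2,+1) = 43.3737; S(2,+2) = 71.1526
  k=3: S(3,-3) = 5.9892; S(3,-2) = 9.8250; S(3,-1) = 16.1175; S(3,+0) = 26.4400; S(3,+1) = 43.3737; S(3,+2) = 71.1526; S(3,+3) = 116.7228
Terminal payoffs V(N, j) = max(K - S_T, 0):
  V(3,-3) = 22.940824; V(3,-2) = 19.105016; V(3,-1) = 12.812538; V(3,+0) = 2.490000; V(3,+1) = 0.000000; V(3,+2) = 0.000000; V(3,+3) = 0.000000
Backward induction: V(k, j) = exp(-r*dt) * [p_u * V(k+1, j+1) + p_m * V(k+1, j) + p_d * V(k+1, j-1)]
  V(2,-2) = exp(-r*dt) * [p_u*12.812538 + p_m*19.105016 + p_d*22.940824] = 18.194312
  V(2,-1) = exp(-r*dt) * [p_u*2.490000 + p_m*12.812538 + p_d*19.105016] = 11.902091
  V(2,+0) = exp(-r*dt) * [p_u*0.000000 + p_m*2.490000 + p_d*12.812538] = 3.786618
  V(2,+1) = exp(-r*dt) * [p_u*0.000000 + p_m*0.000000 + p_d*2.490000] = 0.423449
  V(2,+2) = exp(-r*dt) * [p_u*0.000000 + p_m*0.000000 + p_d*0.000000] = 0.000000
  V(1,-1) = exp(-r*dt) * [p_u*3.786618 + p_m*11.902091 + p_d*18.194312] = 11.357460
  V(1,+0) = exp(-r*dt) * [p_u*0.423449 + p_m*3.786618 + p_d*11.902091] = 4.533669
  V(1,+1) = exp(-r*dt) * [p_u*0.000000 + p_m*0.423449 + p_d*3.786618] = 0.917360
  V(0,+0) = exp(-r*dt) * [p_u*0.917360 + p_m*4.533669 + p_d*11.357460] = 4.998856

Answer: Price = V(0,0) = 4.9989


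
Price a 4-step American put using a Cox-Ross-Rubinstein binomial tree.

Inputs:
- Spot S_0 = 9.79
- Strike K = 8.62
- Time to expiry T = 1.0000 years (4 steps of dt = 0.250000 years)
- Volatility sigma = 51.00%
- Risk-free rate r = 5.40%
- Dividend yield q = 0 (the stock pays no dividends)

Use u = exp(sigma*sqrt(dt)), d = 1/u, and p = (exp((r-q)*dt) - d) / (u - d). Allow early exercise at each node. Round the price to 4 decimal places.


dt = T/N = 0.250000
u = exp(sigma*sqrt(dt)) = 1.290462; d = 1/u = 0.774916
p = (exp((r-q)*dt) - d) / (u - d) = 0.462957
Discount per step: exp(-r*dt) = 0.986591
Stock lattice S(k, i) with i counting down-moves:
  k=0: S(0,0) = 9.7900
  k=1: S(1,0) = 12.6336; S(1,1) = 7.5864
  k=2: S(2,0) = 16.3032; S(2,1) = 9.7900; S(2,2) = 5.8789
  k=3: S(3,0) = 21.0387; S(3,1) = 12.6336; S(3,2) = 7.5864; S(3,3) = 4.5556
  k=4: S(4,0) = 27.1496; S(4,1) = 16.3032; S(4,2) = 9.7900; S(4,3) = 5.8789; S(4,4) = 3.5302
Terminal payoffs V(N, i) = max(K - S_T, 0):
  V(4,0) = 0.000000; V(4,1) = 0.000000; V(4,2) = 0.000000; V(4,3) = 2.741148; V(4,4) = 5.089776
Backward induction: V(k, i) = exp(-r*dt) * [p * V(k+1, i) + (1-p) * V(k+1, i+1)]; then take max(V_cont, immediate exercise) for American.
  V(3,0) = exp(-r*dt) * [p*0.000000 + (1-p)*0.000000] = 0.000000; exercise = 0.000000; V(3,0) = max -> 0.000000
  V(3,1) = exp(-r*dt) * [p*0.000000 + (1-p)*0.000000] = 0.000000; exercise = 0.000000; V(3,1) = max -> 0.000000
  V(3,2) = exp(-r*dt) * [p*0.000000 + (1-p)*2.741148] = 1.452375; exercise = 1.033567; V(3,2) = max -> 1.452375
  V(3,3) = exp(-r*dt) * [p*2.741148 + (1-p)*5.089776] = 3.948793; exercise = 4.064381; V(3,3) = max -> 4.064381
  V(2,0) = exp(-r*dt) * [p*0.000000 + (1-p)*0.000000] = 0.000000; exercise = 0.000000; V(2,0) = max -> 0.000000
  V(2,1) = exp(-r*dt) * [p*0.000000 + (1-p)*1.452375] = 0.769530; exercise = 0.000000; V(2,1) = max -> 0.769530
  V(2,2) = exp(-r*dt) * [p*1.452375 + (1-p)*4.064381] = 2.816850; exercise = 2.741148; V(2,2) = max -> 2.816850
  V(1,0) = exp(-r*dt) * [p*0.000000 + (1-p)*0.769530] = 0.407729; exercise = 0.000000; V(1,0) = max -> 0.407729
  V(1,1) = exp(-r*dt) * [p*0.769530 + (1-p)*2.816850] = 1.843967; exercise = 1.033567; V(1,1) = max -> 1.843967
  V(0,0) = exp(-r*dt) * [p*0.407729 + (1-p)*1.843967] = 1.163241; exercise = 0.000000; V(0,0) = max -> 1.163241

Answer: Price = V(0,0) = 1.1632


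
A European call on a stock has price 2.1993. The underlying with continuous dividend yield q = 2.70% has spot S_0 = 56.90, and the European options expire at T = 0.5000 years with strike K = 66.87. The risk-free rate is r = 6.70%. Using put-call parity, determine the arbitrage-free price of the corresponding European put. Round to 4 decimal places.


Put-call parity: C - P = S_0 * exp(-qT) - K * exp(-rT).
S_0 * exp(-qT) = 56.9000 * 0.98659072 = 56.13701176
K * exp(-rT) = 66.8700 * 0.96705491 = 64.66696191
P = C - S*exp(-qT) + K*exp(-rT)
P = 2.1993 - 56.13701176 + 64.66696191 = 10.7293

Answer: Put price = 10.7293


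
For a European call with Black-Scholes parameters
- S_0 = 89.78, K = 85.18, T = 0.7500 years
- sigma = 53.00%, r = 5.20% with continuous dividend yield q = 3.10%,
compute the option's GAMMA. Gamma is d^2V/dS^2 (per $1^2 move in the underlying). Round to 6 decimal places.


d1 = 0.3783998738; d2 = -0.0805935902
phi(d1) = 0.3713791519; exp(-qT) = 0.9770181987; exp(-rT) = 0.9617507091
Gamma = exp(-qT) * phi(d1) / (S * sigma * sqrt(T)) = 0.9770181987 * 0.3713791519 / (89.7800 * 0.5300 * 0.8660254038) = 0.008805

Answer: Gamma = 0.008805


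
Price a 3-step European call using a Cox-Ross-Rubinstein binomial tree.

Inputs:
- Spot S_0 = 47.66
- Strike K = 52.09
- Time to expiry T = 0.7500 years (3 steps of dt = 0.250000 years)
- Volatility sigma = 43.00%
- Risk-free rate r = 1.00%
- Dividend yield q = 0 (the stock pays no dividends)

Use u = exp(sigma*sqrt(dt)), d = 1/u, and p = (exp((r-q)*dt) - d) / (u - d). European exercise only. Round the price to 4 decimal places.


dt = T/N = 0.250000
u = exp(sigma*sqrt(dt)) = 1.239862; d = 1/u = 0.806541
p = (exp((r-q)*dt) - d) / (u - d) = 0.452233
Discount per step: exp(-r*dt) = 0.997503
Stock lattice S(k, i) with i counting down-moves:
  k=0: S(0,0) = 47.6600
  k=1: S(1,0) = 59.0918; S(1,1) = 38.4398
  k=2: S(2,0) = 73.2657; S(2,1) = 47.6600; S(2,2) = 31.0033
  k=3: S(3,0) = 90.8393; S(3,1) = 59.0918; S(3,2) = 38.4398; S(3,3) = 25.0054
Terminal payoffs V(N, i) = max(S_T - K, 0):
  V(3,0) = 38.749342; V(3,1) = 7.001818; V(3,2) = 0.000000; V(3,3) = 0.000000
Backward induction: V(k, i) = exp(-r*dt) * [p * V(k+1, i) + (1-p) * V(k+1, i+1)].
  V(2,0) = exp(-r*dt) * [p*38.749342 + (1-p)*7.001818] = 21.305756
  V(2,1) = exp(-r*dt) * [p*7.001818 + (1-p)*0.000000] = 3.158545
  V(2,2) = exp(-r*dt) * [p*0.000000 + (1-p)*0.000000] = 0.000000
  V(1,0) = exp(-r*dt) * [p*21.305756 + (1-p)*3.158545] = 11.336930
  V(1,1) = exp(-r*dt) * [p*3.158545 + (1-p)*0.000000] = 1.424831
  V(0,0) = exp(-r*dt) * [p*11.336930 + (1-p)*1.424831] = 5.892656

Answer: Price = V(0,0) = 5.8927


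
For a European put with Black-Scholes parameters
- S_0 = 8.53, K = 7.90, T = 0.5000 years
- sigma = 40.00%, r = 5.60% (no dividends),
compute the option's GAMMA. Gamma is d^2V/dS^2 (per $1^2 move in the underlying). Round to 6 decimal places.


Answer: Gamma = 0.145065

Derivation:
d1 = 0.5116858086; d2 = 0.2288430961
phi(d1) = 0.3499903429; exp(-qT) = 1.0000000000; exp(-rT) = 0.9723883668
Gamma = exp(-qT) * phi(d1) / (S * sigma * sqrt(T)) = 1.0000000000 * 0.3499903429 / (8.5300 * 0.4000 * 0.7071067812) = 0.145065


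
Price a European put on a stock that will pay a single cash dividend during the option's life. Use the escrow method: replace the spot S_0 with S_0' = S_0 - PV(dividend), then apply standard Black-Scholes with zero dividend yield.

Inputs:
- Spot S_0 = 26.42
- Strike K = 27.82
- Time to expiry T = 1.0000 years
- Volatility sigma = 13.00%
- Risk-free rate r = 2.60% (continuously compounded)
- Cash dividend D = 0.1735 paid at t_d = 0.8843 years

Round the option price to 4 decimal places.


PV(D) = D * exp(-r * t_d) = 0.1735 * 0.97727050 = 0.16955643
S_0' = S_0 - PV(D) = 26.4200 - 0.16955643 = 26.25044357
d1 = (ln(S_0'/K) + (r + sigma^2/2)*T) / (sigma*sqrt(T)) = -0.18171000
d2 = d1 - sigma*sqrt(T) = -0.31171000
exp(-rT) = 0.97433509
N(-d1) = 0.57209484; N(-d2) = 0.62236954
P = K * exp(-rT) * N(-d2) - S_0' * N(-d1) = 27.8200 * 0.97433509 * 0.62236954 - 26.25044357 * 0.57209484 = 1.8522

Answer: Price = 1.8522


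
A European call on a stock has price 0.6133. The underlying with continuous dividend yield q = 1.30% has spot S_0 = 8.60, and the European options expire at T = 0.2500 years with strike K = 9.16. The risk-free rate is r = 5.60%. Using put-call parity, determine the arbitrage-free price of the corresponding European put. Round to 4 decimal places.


Put-call parity: C - P = S_0 * exp(-qT) - K * exp(-rT).
S_0 * exp(-qT) = 8.6000 * 0.99675528 = 8.57209537
K * exp(-rT) = 9.1600 * 0.98609754 = 9.03265351
P = C - S*exp(-qT) + K*exp(-rT)
P = 0.6133 - 8.57209537 + 9.03265351 = 1.0739

Answer: Put price = 1.0739


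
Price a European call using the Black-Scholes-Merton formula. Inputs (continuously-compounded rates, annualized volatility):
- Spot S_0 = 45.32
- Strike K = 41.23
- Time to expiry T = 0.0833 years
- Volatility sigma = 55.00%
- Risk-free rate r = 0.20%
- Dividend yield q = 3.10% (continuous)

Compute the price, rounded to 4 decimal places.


d1 = (ln(S/K) + (r - q + 0.5*sigma^2) * T) / (sigma * sqrt(T)) = 0.65998488
d2 = d1 - sigma * sqrt(T) = 0.50124532
exp(-rT) = 0.99983341; exp(-qT) = 0.99742103
C = S_0 * exp(-qT) * N(d1) - K * exp(-rT) * N(d2)
N(d1) = 0.74536824; N(d2) = 0.69190076
C = 45.3200 * 0.99742103 * 0.74536824 - 41.2300 * 0.99983341 * 0.69190076 = 5.1707

Answer: Price = 5.1707


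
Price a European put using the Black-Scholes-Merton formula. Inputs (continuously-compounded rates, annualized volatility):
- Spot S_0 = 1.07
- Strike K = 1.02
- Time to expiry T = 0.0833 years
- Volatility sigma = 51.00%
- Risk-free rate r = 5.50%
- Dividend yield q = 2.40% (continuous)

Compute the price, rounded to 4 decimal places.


d1 = (ln(S/K) + (r - q + 0.5*sigma^2) * T) / (sigma * sqrt(T)) = 0.41626101
d2 = d1 - sigma * sqrt(T) = 0.26906614
exp(-rT) = 0.99542898; exp(-qT) = 0.99800280
P = K * exp(-rT) * N(-d2) - S_0 * exp(-qT) * N(-d1)
N(-d1) = 0.33860951; N(-d2) = 0.39393939
P = 1.0200 * 0.99542898 * 0.39393939 - 1.0700 * 0.99800280 * 0.33860951 = 0.0384

Answer: Price = 0.0384


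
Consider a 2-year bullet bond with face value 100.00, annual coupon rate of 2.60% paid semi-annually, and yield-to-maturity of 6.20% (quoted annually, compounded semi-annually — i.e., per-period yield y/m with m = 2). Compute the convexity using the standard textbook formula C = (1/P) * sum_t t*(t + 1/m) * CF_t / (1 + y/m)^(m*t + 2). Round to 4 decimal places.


Coupon per period c = face * coupon_rate / m = 1.300000
Periods per year m = 2; per-period yield y/m = 0.031000
Number of cashflows N = 4
Cashflows (t years, CF_t, discount factor 1/(1+y/m)^(m*t), PV):
  t = 0.5000: CF_t = 1.300000, DF = 0.969932, PV = 1.260912
  t = 1.0000: CF_t = 1.300000, DF = 0.940768, PV = 1.222999
  t = 1.5000: CF_t = 1.300000, DF = 0.912481, PV = 1.186226
  t = 2.0000: CF_t = 101.300000, DF = 0.885045, PV = 89.655056
Price P = sum_t PV_t = 93.325192
Convexity numerator sum_t t*(t + 1/m) * CF_t / (1+y/m)^(m*t + 2):
  t = 0.5000: term = 0.593113
  t = 1.0000: term = 1.725838
  t = 1.5000: term = 3.347891
  t = 2.0000: term = 421.723166
Convexity = (1/P) * sum = 427.390007 / 93.325192 = 4.579578

Answer: Convexity = 4.5796


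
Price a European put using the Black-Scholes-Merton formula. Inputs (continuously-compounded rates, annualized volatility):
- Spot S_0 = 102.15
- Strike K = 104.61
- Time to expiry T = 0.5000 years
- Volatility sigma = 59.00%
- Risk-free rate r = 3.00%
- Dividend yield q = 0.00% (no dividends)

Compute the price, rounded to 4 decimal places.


d1 = (ln(S/K) + (r - q + 0.5*sigma^2) * T) / (sigma * sqrt(T)) = 0.18751075
d2 = d1 - sigma * sqrt(T) = -0.22968225
exp(-rT) = 0.98511194; exp(-qT) = 1.00000000
P = K * exp(-rT) * N(-d2) - S_0 * exp(-qT) * N(-d1)
N(-d1) = 0.42563010; N(-d2) = 0.59083066
P = 104.6100 * 0.98511194 * 0.59083066 - 102.1500 * 1.00000000 * 0.42563010 = 17.4085

Answer: Price = 17.4085


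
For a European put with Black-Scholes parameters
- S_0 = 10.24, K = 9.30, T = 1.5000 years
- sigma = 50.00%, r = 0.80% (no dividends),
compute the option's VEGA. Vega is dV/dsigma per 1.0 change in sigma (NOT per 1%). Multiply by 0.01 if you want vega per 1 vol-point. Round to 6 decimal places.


Answer: Vega = 4.452395

Derivation:
d1 = 0.4830185067; d2 = -0.1293539290
phi(d1) = 0.3550161590; exp(-qT) = 1.0000000000; exp(-rT) = 0.9880717129
Vega = S * exp(-qT) * phi(d1) * sqrt(T) = 10.2400 * 1.0000000000 * 0.3550161590 * 1.2247448714 = 4.452395


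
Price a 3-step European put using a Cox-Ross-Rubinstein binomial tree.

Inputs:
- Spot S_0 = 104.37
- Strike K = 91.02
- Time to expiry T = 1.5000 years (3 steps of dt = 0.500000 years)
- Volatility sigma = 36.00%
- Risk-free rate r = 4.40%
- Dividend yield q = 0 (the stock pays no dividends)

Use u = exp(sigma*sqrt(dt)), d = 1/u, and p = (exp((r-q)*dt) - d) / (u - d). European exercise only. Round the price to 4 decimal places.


dt = T/N = 0.500000
u = exp(sigma*sqrt(dt)) = 1.289892; d = 1/u = 0.775259
p = (exp((r-q)*dt) - d) / (u - d) = 0.479924
Discount per step: exp(-r*dt) = 0.978240
Stock lattice S(k, i) with i counting down-moves:
  k=0: S(0,0) = 104.3700
  k=1: S(1,0) = 134.6260; S(1,1) = 80.9138
  k=2: S(2,0) = 173.6530; S(2,1) = 104.3700; S(2,2) = 62.7291
  k=3: S(3,0) = 223.9936; S(3,1) = 134.6260; S(3,2) = 80.9138; S(3,3) = 48.6313
Terminal payoffs V(N, i) = max(K - S_T, 0):
  V(3,0) = 0.000000; V(3,1) = 0.000000; V(3,2) = 10.106245; V(3,3) = 42.388720
Backward induction: V(k, i) = exp(-r*dt) * [p * V(k+1, i) + (1-p) * V(k+1, i+1)].
  V(2,0) = exp(-r*dt) * [p*0.000000 + (1-p)*0.000000] = 0.000000
  V(2,1) = exp(-r*dt) * [p*0.000000 + (1-p)*10.106245] = 5.141641
  V(2,2) = exp(-r*dt) * [p*10.106245 + (1-p)*42.388720] = 26.310330
  V(1,0) = exp(-r*dt) * [p*0.000000 + (1-p)*5.141641] = 2.615856
  V(1,1) = exp(-r*dt) * [p*5.141641 + (1-p)*26.310330] = 15.799518
  V(0,0) = exp(-r*dt) * [p*2.615856 + (1-p)*15.799518] = 9.266240

Answer: Price = V(0,0) = 9.2662


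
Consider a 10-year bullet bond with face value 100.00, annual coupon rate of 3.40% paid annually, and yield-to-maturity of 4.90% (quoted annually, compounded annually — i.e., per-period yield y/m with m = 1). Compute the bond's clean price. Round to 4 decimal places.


Answer: Price = 88.3609

Derivation:
Coupon per period c = face * coupon_rate / m = 3.400000
Periods per year m = 1; per-period yield y/m = 0.049000
Number of cashflows N = 10
Cashflows (t years, CF_t, discount factor 1/(1+y/m)^(m*t), PV):
  t = 1.0000: CF_t = 3.400000, DF = 0.953289, PV = 3.241182
  t = 2.0000: CF_t = 3.400000, DF = 0.908760, PV = 3.089783
  t = 3.0000: CF_t = 3.400000, DF = 0.866310, PV = 2.945455
  t = 4.0000: CF_t = 3.400000, DF = 0.825844, PV = 2.807870
  t = 5.0000: CF_t = 3.400000, DF = 0.787268, PV = 2.676711
  t = 6.0000: CF_t = 3.400000, DF = 0.750494, PV = 2.551679
  t = 7.0000: CF_t = 3.400000, DF = 0.715437, PV = 2.432487
  t = 8.0000: CF_t = 3.400000, DF = 0.682018, PV = 2.318863
  t = 9.0000: CF_t = 3.400000, DF = 0.650161, PV = 2.210546
  t = 10.0000: CF_t = 103.400000, DF = 0.619791, PV = 64.086368
Price P = sum_t PV_t = 88.360943
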